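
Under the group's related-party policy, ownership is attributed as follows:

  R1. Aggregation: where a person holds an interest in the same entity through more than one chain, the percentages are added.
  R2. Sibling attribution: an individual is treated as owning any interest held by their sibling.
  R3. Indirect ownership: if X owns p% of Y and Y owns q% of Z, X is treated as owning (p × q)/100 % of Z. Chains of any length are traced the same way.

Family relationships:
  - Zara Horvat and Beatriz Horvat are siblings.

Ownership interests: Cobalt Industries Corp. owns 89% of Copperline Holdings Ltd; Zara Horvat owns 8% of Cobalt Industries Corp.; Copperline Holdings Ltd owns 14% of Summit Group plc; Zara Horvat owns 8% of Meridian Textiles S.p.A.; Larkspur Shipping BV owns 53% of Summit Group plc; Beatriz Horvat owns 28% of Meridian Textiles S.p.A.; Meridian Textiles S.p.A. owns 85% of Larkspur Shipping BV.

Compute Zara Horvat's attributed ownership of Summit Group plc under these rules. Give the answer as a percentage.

By sibling attribution (R2), Zara Horvat is treated as also owning Beatriz Horvat's interest in Meridian Textiles S.p.A, giving 8% + 28% = 36%.
Chain via Meridian Textiles S.p.A. → Larkspur Shipping BV (R3): 36% × 85% × 53% = 16.218% of Summit Group plc.
Chain via Cobalt Industries Corp. → Copperline Holdings Ltd (R3): 8% × 89% × 14% = 0.9968% of Summit Group plc.
Aggregating (R1): 16.218% + 0.9968% = 17.2148%.

17.2148%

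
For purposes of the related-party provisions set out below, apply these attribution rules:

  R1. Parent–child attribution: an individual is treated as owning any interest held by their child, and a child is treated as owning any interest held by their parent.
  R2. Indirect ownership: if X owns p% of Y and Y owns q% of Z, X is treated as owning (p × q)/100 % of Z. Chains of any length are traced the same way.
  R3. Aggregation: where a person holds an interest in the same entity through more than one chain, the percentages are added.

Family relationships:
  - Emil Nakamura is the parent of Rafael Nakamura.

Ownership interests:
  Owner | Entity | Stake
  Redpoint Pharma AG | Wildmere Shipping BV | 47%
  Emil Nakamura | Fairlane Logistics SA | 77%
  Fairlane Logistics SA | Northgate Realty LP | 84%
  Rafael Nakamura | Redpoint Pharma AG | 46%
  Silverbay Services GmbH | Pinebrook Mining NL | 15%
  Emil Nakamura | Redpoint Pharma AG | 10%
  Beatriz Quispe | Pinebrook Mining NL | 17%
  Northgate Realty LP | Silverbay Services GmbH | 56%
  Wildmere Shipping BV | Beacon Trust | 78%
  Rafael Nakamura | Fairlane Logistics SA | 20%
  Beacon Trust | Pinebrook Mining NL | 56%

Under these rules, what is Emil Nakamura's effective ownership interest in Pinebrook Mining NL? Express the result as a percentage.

By parent–child attribution (R1), Emil Nakamura is treated as also owning Rafael Nakamura's interest in Fairlane Logistics SA, giving 77% + 20% = 97%.
By parent–child attribution (R1), Emil Nakamura is treated as also owning Rafael Nakamura's interest in Redpoint Pharma AG, giving 10% + 46% = 56%.
Chain via Fairlane Logistics SA → Northgate Realty LP → Silverbay Services GmbH (R2): 97% × 84% × 56% × 15% = 6.84432% of Pinebrook Mining NL.
Chain via Redpoint Pharma AG → Wildmere Shipping BV → Beacon Trust (R2): 56% × 47% × 78% × 56% = 11.496576% of Pinebrook Mining NL.
Aggregating (R3): 6.84432% + 11.496576% = 18.340896%.

18.340896%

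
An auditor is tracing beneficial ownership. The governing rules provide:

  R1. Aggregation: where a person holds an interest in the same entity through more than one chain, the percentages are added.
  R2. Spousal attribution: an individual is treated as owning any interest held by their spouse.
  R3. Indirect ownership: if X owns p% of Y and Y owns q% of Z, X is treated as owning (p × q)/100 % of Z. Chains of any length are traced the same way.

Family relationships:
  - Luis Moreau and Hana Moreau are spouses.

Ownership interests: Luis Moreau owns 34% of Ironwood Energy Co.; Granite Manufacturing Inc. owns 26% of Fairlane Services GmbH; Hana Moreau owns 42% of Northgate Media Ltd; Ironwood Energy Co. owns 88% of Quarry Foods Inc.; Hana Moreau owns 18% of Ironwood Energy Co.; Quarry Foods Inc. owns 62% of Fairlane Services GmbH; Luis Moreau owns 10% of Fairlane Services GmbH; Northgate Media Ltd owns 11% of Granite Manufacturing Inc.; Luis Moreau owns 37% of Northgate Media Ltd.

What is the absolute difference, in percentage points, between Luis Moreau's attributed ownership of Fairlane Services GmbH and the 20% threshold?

By spousal attribution (R2), Luis Moreau is treated as also owning Hana Moreau's interest in Northgate Media Ltd, giving 37% + 42% = 79%.
By spousal attribution (R2), Luis Moreau is treated as also owning Hana Moreau's interest in Ironwood Energy Co, giving 34% + 18% = 52%.
Chain via Northgate Media Ltd → Granite Manufacturing Inc. (R3): 79% × 11% × 26% = 2.2594% of Fairlane Services GmbH.
Chain via Ironwood Energy Co. → Quarry Foods Inc. (R3): 52% × 88% × 62% = 28.3712% of Fairlane Services GmbH.
Direct interest in Fairlane Services GmbH: 10%.
Aggregating (R1): 2.2594% + 28.3712% + 10% = 40.6306%.
40.6306% exceeds the 20% threshold by 20.6306 percentage points.

20.6306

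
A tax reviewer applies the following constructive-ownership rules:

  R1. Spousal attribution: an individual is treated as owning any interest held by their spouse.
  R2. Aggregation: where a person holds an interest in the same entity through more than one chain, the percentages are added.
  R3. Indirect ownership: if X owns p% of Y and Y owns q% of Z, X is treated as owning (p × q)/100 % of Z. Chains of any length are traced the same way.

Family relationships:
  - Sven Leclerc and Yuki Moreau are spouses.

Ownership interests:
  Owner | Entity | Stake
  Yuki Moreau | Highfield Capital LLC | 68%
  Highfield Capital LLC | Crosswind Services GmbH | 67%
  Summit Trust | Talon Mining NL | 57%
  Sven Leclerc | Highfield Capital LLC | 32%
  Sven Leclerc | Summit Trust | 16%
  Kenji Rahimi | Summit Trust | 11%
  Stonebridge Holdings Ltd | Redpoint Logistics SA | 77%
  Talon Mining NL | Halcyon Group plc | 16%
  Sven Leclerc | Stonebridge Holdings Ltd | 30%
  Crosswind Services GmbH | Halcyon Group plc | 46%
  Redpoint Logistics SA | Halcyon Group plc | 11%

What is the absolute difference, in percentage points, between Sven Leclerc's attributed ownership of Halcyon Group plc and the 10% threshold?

24.8202

By spousal attribution (R1), Sven Leclerc is treated as also owning Yuki Moreau's interest in Highfield Capital LLC, giving 32% + 68% = 100%.
Chain via Summit Trust → Talon Mining NL (R3): 16% × 57% × 16% = 1.4592% of Halcyon Group plc.
Chain via Highfield Capital LLC → Crosswind Services GmbH (R3): 100% × 67% × 46% = 30.82% of Halcyon Group plc.
Chain via Stonebridge Holdings Ltd → Redpoint Logistics SA (R3): 30% × 77% × 11% = 2.541% of Halcyon Group plc.
Aggregating (R2): 1.4592% + 30.82% + 2.541% = 34.8202%.
34.8202% exceeds the 10% threshold by 24.8202 percentage points.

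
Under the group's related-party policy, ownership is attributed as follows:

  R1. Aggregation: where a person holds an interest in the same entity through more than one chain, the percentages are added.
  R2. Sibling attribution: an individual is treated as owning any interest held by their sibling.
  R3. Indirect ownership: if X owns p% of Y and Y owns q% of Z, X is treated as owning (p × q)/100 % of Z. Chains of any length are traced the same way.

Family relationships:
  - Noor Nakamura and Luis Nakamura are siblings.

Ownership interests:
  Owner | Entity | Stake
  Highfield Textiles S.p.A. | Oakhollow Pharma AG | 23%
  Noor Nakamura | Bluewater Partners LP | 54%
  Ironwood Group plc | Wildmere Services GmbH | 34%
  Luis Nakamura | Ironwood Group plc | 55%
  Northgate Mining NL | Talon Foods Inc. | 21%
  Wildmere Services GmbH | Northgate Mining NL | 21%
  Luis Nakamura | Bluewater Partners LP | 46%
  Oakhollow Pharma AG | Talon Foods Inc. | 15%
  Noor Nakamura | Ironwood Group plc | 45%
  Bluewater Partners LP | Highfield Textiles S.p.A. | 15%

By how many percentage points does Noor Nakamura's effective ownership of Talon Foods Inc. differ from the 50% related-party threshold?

By sibling attribution (R2), Noor Nakamura is treated as also owning Luis Nakamura's interest in Ironwood Group plc, giving 45% + 55% = 100%.
By sibling attribution (R2), Noor Nakamura is treated as also owning Luis Nakamura's interest in Bluewater Partners LP, giving 54% + 46% = 100%.
Chain via Ironwood Group plc → Wildmere Services GmbH → Northgate Mining NL (R3): 100% × 34% × 21% × 21% = 1.4994% of Talon Foods Inc.
Chain via Bluewater Partners LP → Highfield Textiles S.p.A. → Oakhollow Pharma AG (R3): 100% × 15% × 23% × 15% = 0.5175% of Talon Foods Inc.
Aggregating (R1): 1.4994% + 0.5175% = 2.0169%.
2.0169% falls short of the 50% threshold by 47.9831 percentage points.

47.9831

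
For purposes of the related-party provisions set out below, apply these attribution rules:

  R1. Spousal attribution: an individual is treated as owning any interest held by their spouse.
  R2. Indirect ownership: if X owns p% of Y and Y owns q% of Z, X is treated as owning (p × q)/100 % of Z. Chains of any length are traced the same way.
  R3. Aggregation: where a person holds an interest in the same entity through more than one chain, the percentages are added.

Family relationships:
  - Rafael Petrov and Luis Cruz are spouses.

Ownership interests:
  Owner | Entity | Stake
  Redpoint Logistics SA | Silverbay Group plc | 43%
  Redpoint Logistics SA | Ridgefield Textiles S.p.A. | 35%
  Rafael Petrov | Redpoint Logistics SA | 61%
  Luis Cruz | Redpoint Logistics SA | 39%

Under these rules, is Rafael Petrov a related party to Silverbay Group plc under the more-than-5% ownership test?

By spousal attribution (R1), Rafael Petrov is treated as also owning Luis Cruz's interest in Redpoint Logistics SA, giving 61% + 39% = 100%.
Chain via Redpoint Logistics SA (R2): 100% × 43% = 43% of Silverbay Group plc.
43% exceeds the 5% threshold, so Rafael is a related party to Silverbay Group plc.

Yes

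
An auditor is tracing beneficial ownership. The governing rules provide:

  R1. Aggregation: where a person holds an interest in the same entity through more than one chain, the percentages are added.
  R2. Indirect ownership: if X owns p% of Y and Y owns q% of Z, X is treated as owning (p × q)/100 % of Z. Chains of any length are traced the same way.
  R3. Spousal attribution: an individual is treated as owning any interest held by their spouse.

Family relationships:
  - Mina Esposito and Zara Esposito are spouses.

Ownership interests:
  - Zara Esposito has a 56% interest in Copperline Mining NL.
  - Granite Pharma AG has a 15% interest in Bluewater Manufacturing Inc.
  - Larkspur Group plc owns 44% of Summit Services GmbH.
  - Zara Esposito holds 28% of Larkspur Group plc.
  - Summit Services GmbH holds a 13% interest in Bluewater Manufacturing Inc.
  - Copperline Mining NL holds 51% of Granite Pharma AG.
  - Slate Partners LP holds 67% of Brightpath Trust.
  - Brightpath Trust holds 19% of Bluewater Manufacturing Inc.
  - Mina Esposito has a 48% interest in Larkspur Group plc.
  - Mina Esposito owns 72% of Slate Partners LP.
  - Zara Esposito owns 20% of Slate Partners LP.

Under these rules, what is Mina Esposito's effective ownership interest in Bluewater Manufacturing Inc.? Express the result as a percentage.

20.3428%

By spousal attribution (R3), Mina Esposito is treated as also owning Zara Esposito's interest in Larkspur Group plc, giving 48% + 28% = 76%.
By spousal attribution (R3), Mina Esposito is treated as also owning Zara Esposito's interest in Slate Partners LP, giving 72% + 20% = 92%.
By spousal attribution (R3), Mina Esposito is treated as owning Zara Esposito's 56% interest in Copperline Mining NL.
Chain via Larkspur Group plc → Summit Services GmbH (R2): 76% × 44% × 13% = 4.3472% of Bluewater Manufacturing Inc.
Chain via Slate Partners LP → Brightpath Trust (R2): 92% × 67% × 19% = 11.7116% of Bluewater Manufacturing Inc.
Chain via Copperline Mining NL → Granite Pharma AG (R2): 56% × 51% × 15% = 4.284% of Bluewater Manufacturing Inc.
Aggregating (R1): 4.3472% + 11.7116% + 4.284% = 20.3428%.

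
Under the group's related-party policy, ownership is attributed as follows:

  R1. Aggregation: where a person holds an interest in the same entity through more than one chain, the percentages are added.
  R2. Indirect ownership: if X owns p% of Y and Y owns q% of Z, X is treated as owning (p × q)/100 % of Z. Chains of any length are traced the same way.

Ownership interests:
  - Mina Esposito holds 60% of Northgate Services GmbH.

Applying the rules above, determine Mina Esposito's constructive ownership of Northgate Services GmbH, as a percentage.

Direct interest in Northgate Services GmbH: 60%.

60%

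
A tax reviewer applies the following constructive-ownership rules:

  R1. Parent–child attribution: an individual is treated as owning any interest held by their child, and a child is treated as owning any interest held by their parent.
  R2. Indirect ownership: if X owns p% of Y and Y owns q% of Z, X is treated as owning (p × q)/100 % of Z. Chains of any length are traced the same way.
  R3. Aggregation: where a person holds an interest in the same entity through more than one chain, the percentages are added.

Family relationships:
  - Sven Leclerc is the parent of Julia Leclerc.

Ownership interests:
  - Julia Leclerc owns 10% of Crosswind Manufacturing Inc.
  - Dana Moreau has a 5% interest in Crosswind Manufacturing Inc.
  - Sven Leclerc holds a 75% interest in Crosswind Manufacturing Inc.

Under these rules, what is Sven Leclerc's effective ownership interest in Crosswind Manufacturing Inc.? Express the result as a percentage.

By parent–child attribution (R1), Sven Leclerc is treated as also owning Julia Leclerc's interest in Crosswind Manufacturing Inc, giving 75% + 10% = 85%.
Direct interest in Crosswind Manufacturing Inc: 85%.

85%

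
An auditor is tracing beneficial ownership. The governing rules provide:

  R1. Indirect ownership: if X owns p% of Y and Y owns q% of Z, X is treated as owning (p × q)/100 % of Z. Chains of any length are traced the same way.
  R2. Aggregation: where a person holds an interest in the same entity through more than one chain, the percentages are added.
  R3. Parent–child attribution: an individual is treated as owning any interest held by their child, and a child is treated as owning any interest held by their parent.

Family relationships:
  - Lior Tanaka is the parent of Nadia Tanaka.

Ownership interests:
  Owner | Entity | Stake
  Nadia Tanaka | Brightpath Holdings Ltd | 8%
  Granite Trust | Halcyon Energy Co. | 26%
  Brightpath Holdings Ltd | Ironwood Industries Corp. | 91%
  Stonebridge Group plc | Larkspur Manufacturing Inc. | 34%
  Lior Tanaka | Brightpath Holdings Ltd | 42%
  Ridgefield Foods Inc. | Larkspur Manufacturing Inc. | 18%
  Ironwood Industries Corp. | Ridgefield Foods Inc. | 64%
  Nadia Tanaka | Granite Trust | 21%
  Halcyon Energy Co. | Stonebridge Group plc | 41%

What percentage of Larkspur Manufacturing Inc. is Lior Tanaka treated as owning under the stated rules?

6.002724%

By parent–child attribution (R3), Lior Tanaka is treated as also owning Nadia Tanaka's interest in Brightpath Holdings Ltd, giving 42% + 8% = 50%.
By parent–child attribution (R3), Lior Tanaka is treated as owning Nadia Tanaka's 21% interest in Granite Trust.
Chain via Brightpath Holdings Ltd → Ironwood Industries Corp. → Ridgefield Foods Inc. (R1): 50% × 91% × 64% × 18% = 5.2416% of Larkspur Manufacturing Inc.
Chain via Granite Trust → Halcyon Energy Co. → Stonebridge Group plc (R1): 21% × 26% × 41% × 34% = 0.761124% of Larkspur Manufacturing Inc.
Aggregating (R2): 5.2416% + 0.761124% = 6.002724%.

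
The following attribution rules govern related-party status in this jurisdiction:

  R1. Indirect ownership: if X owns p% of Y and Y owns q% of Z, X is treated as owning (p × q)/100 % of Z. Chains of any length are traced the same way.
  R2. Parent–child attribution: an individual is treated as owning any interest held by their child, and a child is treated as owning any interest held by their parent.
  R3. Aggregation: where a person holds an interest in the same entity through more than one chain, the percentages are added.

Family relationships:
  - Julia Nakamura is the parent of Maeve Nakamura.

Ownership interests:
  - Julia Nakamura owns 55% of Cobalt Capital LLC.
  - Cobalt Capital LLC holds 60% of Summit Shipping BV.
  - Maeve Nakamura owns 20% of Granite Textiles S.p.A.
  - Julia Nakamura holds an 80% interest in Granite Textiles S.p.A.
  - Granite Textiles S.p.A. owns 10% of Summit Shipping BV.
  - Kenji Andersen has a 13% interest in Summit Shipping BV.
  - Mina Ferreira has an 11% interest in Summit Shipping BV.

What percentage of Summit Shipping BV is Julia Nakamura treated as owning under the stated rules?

43%

By parent–child attribution (R2), Julia Nakamura is treated as also owning Maeve Nakamura's interest in Granite Textiles S.p.A, giving 80% + 20% = 100%.
Chain via Cobalt Capital LLC (R1): 55% × 60% = 33% of Summit Shipping BV.
Chain via Granite Textiles S.p.A. (R1): 100% × 10% = 10% of Summit Shipping BV.
Aggregating (R3): 33% + 10% = 43%.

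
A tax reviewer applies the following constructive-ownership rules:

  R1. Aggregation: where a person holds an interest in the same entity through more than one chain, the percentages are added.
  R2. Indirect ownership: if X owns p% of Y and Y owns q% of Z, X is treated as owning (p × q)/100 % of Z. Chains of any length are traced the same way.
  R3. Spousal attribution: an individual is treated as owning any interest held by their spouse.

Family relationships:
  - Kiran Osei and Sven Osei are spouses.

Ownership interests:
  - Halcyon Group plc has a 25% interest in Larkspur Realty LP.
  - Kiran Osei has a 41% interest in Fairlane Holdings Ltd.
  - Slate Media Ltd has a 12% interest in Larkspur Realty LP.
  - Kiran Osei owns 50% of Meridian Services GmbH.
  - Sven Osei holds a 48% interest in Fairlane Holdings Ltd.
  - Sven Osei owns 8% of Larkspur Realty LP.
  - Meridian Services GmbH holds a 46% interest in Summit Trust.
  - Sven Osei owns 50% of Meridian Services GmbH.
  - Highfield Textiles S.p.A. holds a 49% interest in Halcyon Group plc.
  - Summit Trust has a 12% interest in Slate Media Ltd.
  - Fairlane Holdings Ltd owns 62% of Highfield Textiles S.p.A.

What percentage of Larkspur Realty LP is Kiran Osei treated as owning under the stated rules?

By spousal attribution (R3), Kiran Osei is treated as also owning Sven Osei's interest in Fairlane Holdings Ltd, giving 41% + 48% = 89%.
By spousal attribution (R3), Kiran Osei is treated as also owning Sven Osei's interest in Meridian Services GmbH, giving 50% + 50% = 100%.
By spousal attribution (R3), Kiran Osei is treated as owning Sven Osei's 8% interest in Larkspur Realty LP.
Chain via Fairlane Holdings Ltd → Highfield Textiles S.p.A. → Halcyon Group plc (R2): 89% × 62% × 49% × 25% = 6.75955% of Larkspur Realty LP.
Chain via Meridian Services GmbH → Summit Trust → Slate Media Ltd (R2): 100% × 46% × 12% × 12% = 0.6624% of Larkspur Realty LP.
Direct interest in Larkspur Realty LP: 8%.
Aggregating (R1): 6.75955% + 0.6624% + 8% = 15.42195%.

15.42195%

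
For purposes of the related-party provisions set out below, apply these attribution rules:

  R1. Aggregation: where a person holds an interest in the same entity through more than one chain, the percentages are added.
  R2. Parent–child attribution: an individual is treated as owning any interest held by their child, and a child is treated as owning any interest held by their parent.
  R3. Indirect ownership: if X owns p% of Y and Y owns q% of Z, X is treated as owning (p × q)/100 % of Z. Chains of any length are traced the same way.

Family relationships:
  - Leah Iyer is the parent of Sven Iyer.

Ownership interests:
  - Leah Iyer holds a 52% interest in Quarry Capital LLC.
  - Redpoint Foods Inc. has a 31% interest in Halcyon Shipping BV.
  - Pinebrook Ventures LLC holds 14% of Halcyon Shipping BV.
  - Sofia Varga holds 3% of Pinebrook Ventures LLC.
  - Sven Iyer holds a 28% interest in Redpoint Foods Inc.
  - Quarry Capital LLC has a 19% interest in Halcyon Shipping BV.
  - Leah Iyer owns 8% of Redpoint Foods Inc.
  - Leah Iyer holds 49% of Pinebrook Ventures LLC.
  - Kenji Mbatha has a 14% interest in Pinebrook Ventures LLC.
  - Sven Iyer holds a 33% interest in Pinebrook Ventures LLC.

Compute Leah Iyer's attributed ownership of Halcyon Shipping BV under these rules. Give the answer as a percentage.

32.52%

By parent–child attribution (R2), Leah Iyer is treated as also owning Sven Iyer's interest in Redpoint Foods Inc, giving 8% + 28% = 36%.
By parent–child attribution (R2), Leah Iyer is treated as also owning Sven Iyer's interest in Pinebrook Ventures LLC, giving 49% + 33% = 82%.
Chain via Redpoint Foods Inc. (R3): 36% × 31% = 11.16% of Halcyon Shipping BV.
Chain via Quarry Capital LLC (R3): 52% × 19% = 9.88% of Halcyon Shipping BV.
Chain via Pinebrook Ventures LLC (R3): 82% × 14% = 11.48% of Halcyon Shipping BV.
Aggregating (R1): 11.16% + 9.88% + 11.48% = 32.52%.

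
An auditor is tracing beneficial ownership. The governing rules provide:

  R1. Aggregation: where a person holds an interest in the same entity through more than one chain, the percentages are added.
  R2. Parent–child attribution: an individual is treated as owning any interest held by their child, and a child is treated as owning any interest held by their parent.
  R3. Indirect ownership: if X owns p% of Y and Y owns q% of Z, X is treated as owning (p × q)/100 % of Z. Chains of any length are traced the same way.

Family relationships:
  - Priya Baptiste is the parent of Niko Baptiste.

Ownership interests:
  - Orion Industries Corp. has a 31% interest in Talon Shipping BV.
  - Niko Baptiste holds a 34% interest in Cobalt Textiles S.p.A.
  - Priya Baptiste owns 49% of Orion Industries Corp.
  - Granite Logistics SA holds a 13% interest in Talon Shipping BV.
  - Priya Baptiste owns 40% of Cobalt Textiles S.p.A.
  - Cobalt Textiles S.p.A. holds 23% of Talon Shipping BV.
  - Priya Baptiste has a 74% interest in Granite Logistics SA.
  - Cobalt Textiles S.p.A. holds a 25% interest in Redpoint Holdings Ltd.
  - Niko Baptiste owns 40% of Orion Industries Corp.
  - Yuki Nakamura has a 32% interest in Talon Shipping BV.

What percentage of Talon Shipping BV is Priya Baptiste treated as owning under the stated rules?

54.23%

By parent–child attribution (R2), Priya Baptiste is treated as also owning Niko Baptiste's interest in Cobalt Textiles S.p.A, giving 40% + 34% = 74%.
By parent–child attribution (R2), Priya Baptiste is treated as also owning Niko Baptiste's interest in Orion Industries Corp, giving 49% + 40% = 89%.
Chain via Cobalt Textiles S.p.A. (R3): 74% × 23% = 17.02% of Talon Shipping BV.
Chain via Granite Logistics SA (R3): 74% × 13% = 9.62% of Talon Shipping BV.
Chain via Orion Industries Corp. (R3): 89% × 31% = 27.59% of Talon Shipping BV.
Aggregating (R1): 17.02% + 9.62% + 27.59% = 54.23%.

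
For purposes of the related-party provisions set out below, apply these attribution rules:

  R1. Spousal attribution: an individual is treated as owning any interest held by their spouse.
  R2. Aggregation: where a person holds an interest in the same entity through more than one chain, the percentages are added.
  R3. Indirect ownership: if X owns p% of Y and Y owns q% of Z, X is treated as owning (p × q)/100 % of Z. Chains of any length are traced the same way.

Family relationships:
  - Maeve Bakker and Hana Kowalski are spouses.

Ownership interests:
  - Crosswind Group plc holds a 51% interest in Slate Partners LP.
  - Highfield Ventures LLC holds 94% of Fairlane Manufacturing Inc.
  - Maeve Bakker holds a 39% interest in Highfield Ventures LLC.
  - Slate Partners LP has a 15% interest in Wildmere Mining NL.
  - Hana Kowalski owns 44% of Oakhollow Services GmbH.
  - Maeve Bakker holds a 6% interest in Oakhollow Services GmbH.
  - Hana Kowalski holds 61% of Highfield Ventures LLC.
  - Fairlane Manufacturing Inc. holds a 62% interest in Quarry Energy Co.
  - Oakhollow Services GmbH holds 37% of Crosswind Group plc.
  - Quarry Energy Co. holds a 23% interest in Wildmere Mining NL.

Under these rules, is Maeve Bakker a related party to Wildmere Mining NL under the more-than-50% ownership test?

No

By spousal attribution (R1), Maeve Bakker is treated as also owning Hana Kowalski's interest in Oakhollow Services GmbH, giving 6% + 44% = 50%.
By spousal attribution (R1), Maeve Bakker is treated as also owning Hana Kowalski's interest in Highfield Ventures LLC, giving 39% + 61% = 100%.
Chain via Oakhollow Services GmbH → Crosswind Group plc → Slate Partners LP (R3): 50% × 37% × 51% × 15% = 1.41525% of Wildmere Mining NL.
Chain via Highfield Ventures LLC → Fairlane Manufacturing Inc. → Quarry Energy Co. (R3): 100% × 94% × 62% × 23% = 13.4044% of Wildmere Mining NL.
Aggregating (R2): 1.41525% + 13.4044% = 14.81965%.
14.81965% does not exceed the 50% threshold, so Maeve is not a related party to Wildmere Mining NL.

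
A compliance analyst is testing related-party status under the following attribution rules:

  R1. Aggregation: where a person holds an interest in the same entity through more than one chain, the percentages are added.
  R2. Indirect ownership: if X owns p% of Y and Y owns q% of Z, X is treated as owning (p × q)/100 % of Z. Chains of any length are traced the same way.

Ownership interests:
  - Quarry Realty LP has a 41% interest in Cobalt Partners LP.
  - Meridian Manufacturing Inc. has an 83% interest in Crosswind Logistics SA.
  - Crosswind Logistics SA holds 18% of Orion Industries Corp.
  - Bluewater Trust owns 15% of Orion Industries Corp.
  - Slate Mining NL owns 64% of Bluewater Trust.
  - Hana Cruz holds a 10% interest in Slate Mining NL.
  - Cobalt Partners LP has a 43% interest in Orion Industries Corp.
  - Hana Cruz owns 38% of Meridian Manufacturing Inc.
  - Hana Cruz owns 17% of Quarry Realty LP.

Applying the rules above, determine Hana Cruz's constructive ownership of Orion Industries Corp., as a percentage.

9.6343%

Chain via Slate Mining NL → Bluewater Trust (R2): 10% × 64% × 15% = 0.96% of Orion Industries Corp.
Chain via Meridian Manufacturing Inc. → Crosswind Logistics SA (R2): 38% × 83% × 18% = 5.6772% of Orion Industries Corp.
Chain via Quarry Realty LP → Cobalt Partners LP (R2): 17% × 41% × 43% = 2.9971% of Orion Industries Corp.
Aggregating (R1): 0.96% + 5.6772% + 2.9971% = 9.6343%.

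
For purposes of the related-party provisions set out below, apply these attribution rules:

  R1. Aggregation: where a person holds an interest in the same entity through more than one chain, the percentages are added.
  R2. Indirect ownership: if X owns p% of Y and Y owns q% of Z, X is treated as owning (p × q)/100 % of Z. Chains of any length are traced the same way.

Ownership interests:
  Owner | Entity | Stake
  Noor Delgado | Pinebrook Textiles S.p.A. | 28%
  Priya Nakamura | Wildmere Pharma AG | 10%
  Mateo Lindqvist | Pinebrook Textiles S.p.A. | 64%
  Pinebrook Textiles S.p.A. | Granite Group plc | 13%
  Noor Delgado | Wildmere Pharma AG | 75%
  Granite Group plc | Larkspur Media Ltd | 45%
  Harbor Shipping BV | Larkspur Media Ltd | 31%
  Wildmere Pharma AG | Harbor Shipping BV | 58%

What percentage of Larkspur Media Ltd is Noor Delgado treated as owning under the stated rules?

15.123%

Chain via Pinebrook Textiles S.p.A. → Granite Group plc (R2): 28% × 13% × 45% = 1.638% of Larkspur Media Ltd.
Chain via Wildmere Pharma AG → Harbor Shipping BV (R2): 75% × 58% × 31% = 13.485% of Larkspur Media Ltd.
Aggregating (R1): 1.638% + 13.485% = 15.123%.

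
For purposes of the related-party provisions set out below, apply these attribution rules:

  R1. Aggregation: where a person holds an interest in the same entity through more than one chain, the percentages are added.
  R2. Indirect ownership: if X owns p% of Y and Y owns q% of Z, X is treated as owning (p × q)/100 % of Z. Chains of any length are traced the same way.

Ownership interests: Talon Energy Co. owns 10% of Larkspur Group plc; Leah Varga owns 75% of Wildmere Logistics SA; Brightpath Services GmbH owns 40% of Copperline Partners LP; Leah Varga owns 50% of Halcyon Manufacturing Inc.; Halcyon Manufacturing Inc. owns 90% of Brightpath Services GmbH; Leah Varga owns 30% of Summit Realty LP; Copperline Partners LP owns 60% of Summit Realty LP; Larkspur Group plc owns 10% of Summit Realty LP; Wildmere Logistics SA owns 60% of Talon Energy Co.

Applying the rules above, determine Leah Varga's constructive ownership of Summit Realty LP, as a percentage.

41.25%

Chain via Halcyon Manufacturing Inc. → Brightpath Services GmbH → Copperline Partners LP (R2): 50% × 90% × 40% × 60% = 10.8% of Summit Realty LP.
Chain via Wildmere Logistics SA → Talon Energy Co. → Larkspur Group plc (R2): 75% × 60% × 10% × 10% = 0.45% of Summit Realty LP.
Direct interest in Summit Realty LP: 30%.
Aggregating (R1): 10.8% + 0.45% + 30% = 41.25%.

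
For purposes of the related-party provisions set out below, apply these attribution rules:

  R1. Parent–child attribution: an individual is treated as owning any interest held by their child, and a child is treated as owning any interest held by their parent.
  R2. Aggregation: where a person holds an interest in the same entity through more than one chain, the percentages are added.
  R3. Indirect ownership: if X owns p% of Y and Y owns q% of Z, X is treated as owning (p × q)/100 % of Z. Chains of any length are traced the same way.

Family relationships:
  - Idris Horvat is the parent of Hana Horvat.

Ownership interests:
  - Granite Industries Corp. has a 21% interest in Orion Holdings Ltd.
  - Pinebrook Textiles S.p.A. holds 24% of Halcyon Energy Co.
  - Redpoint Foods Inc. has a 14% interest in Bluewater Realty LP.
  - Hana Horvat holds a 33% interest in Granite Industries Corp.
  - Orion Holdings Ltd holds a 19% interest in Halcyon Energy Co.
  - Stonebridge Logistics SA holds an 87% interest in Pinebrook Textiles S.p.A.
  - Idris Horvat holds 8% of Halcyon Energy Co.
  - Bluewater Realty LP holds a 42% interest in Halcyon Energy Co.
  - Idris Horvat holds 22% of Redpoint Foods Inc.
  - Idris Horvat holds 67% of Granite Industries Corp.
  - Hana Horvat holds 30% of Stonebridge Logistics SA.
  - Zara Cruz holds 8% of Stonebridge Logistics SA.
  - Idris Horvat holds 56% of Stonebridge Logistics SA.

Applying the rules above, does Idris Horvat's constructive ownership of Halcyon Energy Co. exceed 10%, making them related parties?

Yes

By parent–child attribution (R1), Idris Horvat is treated as also owning Hana Horvat's interest in Stonebridge Logistics SA, giving 56% + 30% = 86%.
By parent–child attribution (R1), Idris Horvat is treated as also owning Hana Horvat's interest in Granite Industries Corp, giving 67% + 33% = 100%.
Chain via Redpoint Foods Inc. → Bluewater Realty LP (R3): 22% × 14% × 42% = 1.2936% of Halcyon Energy Co.
Chain via Stonebridge Logistics SA → Pinebrook Textiles S.p.A. (R3): 86% × 87% × 24% = 17.9568% of Halcyon Energy Co.
Chain via Granite Industries Corp. → Orion Holdings Ltd (R3): 100% × 21% × 19% = 3.99% of Halcyon Energy Co.
Direct interest in Halcyon Energy Co: 8%.
Aggregating (R2): 1.2936% + 17.9568% + 3.99% + 8% = 31.2404%.
31.2404% exceeds the 10% threshold, so Idris is a related party to Halcyon Energy Co.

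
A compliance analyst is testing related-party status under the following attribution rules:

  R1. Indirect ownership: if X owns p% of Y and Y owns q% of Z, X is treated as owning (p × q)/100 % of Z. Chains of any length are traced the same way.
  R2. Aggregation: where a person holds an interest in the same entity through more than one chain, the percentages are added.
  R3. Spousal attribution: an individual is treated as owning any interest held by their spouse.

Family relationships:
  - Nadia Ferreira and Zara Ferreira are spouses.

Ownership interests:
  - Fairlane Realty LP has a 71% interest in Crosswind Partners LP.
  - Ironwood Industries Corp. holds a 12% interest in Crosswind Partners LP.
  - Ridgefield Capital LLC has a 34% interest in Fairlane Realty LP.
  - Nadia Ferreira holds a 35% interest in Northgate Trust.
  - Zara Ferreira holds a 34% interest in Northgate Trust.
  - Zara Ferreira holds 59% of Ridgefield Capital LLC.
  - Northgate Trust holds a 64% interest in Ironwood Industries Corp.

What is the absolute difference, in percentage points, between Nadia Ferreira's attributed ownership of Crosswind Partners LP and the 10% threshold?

By spousal attribution (R3), Nadia Ferreira is treated as also owning Zara Ferreira's interest in Northgate Trust, giving 35% + 34% = 69%.
By spousal attribution (R3), Nadia Ferreira is treated as owning Zara Ferreira's 59% interest in Ridgefield Capital LLC.
Chain via Northgate Trust → Ironwood Industries Corp. (R1): 69% × 64% × 12% = 5.2992% of Crosswind Partners LP.
Chain via Ridgefield Capital LLC → Fairlane Realty LP (R1): 59% × 34% × 71% = 14.2426% of Crosswind Partners LP.
Aggregating (R2): 5.2992% + 14.2426% = 19.5418%.
19.5418% exceeds the 10% threshold by 9.5418 percentage points.

9.5418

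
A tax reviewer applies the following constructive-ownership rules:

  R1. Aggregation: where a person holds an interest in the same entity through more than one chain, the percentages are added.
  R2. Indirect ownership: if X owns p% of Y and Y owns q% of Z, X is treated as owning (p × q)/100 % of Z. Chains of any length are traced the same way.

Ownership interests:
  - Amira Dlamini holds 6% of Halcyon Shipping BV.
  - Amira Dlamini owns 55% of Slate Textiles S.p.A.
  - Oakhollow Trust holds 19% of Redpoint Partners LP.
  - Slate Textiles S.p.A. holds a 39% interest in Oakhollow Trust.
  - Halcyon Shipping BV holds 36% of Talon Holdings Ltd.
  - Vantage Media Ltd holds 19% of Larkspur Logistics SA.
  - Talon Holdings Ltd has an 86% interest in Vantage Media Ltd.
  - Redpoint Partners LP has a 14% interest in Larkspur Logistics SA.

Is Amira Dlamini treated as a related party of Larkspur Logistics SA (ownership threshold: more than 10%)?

Chain via Halcyon Shipping BV → Talon Holdings Ltd → Vantage Media Ltd (R2): 6% × 36% × 86% × 19% = 0.352944% of Larkspur Logistics SA.
Chain via Slate Textiles S.p.A. → Oakhollow Trust → Redpoint Partners LP (R2): 55% × 39% × 19% × 14% = 0.57057% of Larkspur Logistics SA.
Aggregating (R1): 0.352944% + 0.57057% = 0.923514%.
0.923514% does not exceed the 10% threshold, so Amira is not a related party to Larkspur Logistics SA.

No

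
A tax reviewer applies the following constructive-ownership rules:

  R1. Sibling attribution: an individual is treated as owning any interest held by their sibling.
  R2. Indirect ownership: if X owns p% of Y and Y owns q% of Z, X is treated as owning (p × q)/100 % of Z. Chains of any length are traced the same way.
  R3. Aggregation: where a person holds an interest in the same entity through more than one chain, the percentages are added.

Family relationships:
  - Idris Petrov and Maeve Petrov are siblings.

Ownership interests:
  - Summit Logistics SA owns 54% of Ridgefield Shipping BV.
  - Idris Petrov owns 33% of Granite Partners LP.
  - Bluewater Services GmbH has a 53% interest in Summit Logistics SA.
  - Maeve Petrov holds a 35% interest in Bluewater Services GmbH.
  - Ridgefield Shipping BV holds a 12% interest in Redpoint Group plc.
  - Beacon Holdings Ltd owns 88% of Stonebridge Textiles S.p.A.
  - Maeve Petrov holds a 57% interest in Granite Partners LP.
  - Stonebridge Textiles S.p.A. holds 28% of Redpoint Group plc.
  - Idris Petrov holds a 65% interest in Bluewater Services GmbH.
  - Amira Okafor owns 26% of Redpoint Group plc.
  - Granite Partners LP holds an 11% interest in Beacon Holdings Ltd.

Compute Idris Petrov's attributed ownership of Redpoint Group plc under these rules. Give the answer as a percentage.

By sibling attribution (R1), Idris Petrov is treated as also owning Maeve Petrov's interest in Bluewater Services GmbH, giving 65% + 35% = 100%.
By sibling attribution (R1), Idris Petrov is treated as also owning Maeve Petrov's interest in Granite Partners LP, giving 33% + 57% = 90%.
Chain via Bluewater Services GmbH → Summit Logistics SA → Ridgefield Shipping BV (R2): 100% × 53% × 54% × 12% = 3.4344% of Redpoint Group plc.
Chain via Granite Partners LP → Beacon Holdings Ltd → Stonebridge Textiles S.p.A. (R2): 90% × 11% × 88% × 28% = 2.43936% of Redpoint Group plc.
Aggregating (R3): 3.4344% + 2.43936% = 5.87376%.

5.87376%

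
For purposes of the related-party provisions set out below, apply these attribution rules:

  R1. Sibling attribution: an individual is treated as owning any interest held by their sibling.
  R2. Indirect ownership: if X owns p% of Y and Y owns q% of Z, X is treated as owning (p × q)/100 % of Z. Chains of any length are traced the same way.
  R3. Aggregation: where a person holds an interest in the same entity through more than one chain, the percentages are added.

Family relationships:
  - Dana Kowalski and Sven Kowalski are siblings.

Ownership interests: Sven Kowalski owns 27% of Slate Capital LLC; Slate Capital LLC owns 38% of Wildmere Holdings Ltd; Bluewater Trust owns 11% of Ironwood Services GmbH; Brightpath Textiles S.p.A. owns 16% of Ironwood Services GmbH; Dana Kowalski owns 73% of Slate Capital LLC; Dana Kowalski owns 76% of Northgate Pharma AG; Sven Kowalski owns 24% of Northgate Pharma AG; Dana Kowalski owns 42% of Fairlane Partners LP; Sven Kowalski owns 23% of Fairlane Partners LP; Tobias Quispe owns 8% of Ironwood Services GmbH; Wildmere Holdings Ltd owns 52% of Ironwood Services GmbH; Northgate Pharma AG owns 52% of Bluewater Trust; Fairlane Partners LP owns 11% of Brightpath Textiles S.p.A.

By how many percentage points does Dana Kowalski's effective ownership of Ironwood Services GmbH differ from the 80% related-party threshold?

53.376

By sibling attribution (R1), Dana Kowalski is treated as also owning Sven Kowalski's interest in Slate Capital LLC, giving 73% + 27% = 100%.
By sibling attribution (R1), Dana Kowalski is treated as also owning Sven Kowalski's interest in Fairlane Partners LP, giving 42% + 23% = 65%.
By sibling attribution (R1), Dana Kowalski is treated as also owning Sven Kowalski's interest in Northgate Pharma AG, giving 76% + 24% = 100%.
Chain via Slate Capital LLC → Wildmere Holdings Ltd (R2): 100% × 38% × 52% = 19.76% of Ironwood Services GmbH.
Chain via Fairlane Partners LP → Brightpath Textiles S.p.A. (R2): 65% × 11% × 16% = 1.144% of Ironwood Services GmbH.
Chain via Northgate Pharma AG → Bluewater Trust (R2): 100% × 52% × 11% = 5.72% of Ironwood Services GmbH.
Aggregating (R3): 19.76% + 1.144% + 5.72% = 26.624%.
26.624% falls short of the 80% threshold by 53.376 percentage points.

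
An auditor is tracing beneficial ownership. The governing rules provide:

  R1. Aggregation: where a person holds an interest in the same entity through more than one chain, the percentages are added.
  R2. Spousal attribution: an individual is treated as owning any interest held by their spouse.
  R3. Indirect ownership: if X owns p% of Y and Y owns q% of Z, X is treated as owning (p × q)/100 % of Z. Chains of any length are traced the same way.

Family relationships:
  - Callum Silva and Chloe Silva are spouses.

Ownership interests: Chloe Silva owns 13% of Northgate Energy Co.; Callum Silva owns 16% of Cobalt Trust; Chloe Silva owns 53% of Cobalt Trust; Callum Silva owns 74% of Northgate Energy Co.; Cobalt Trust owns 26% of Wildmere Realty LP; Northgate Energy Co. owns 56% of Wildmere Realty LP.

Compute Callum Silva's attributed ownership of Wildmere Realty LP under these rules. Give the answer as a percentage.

66.66%

By spousal attribution (R2), Callum Silva is treated as also owning Chloe Silva's interest in Cobalt Trust, giving 16% + 53% = 69%.
By spousal attribution (R2), Callum Silva is treated as also owning Chloe Silva's interest in Northgate Energy Co, giving 74% + 13% = 87%.
Chain via Cobalt Trust (R3): 69% × 26% = 17.94% of Wildmere Realty LP.
Chain via Northgate Energy Co. (R3): 87% × 56% = 48.72% of Wildmere Realty LP.
Aggregating (R1): 17.94% + 48.72% = 66.66%.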